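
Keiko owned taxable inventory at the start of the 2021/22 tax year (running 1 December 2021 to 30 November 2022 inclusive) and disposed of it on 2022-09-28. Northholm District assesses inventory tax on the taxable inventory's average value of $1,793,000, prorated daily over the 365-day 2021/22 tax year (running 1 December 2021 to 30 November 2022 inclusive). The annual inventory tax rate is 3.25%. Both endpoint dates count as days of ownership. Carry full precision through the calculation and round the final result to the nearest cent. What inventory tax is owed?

Days held (2021-12-01 to 2022-09-28): 302 out of 365
Tax = $1,793,000 × 3.25% × 302/365 = $48,214.5068

$48,214.51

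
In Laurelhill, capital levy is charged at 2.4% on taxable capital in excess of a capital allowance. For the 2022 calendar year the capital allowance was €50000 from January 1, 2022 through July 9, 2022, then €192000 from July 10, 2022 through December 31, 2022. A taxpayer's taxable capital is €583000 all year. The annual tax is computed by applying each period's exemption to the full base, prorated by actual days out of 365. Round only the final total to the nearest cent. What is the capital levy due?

€11158.03

January 1 – July 9, 2022: 190 days, exemption €50000 → (€583000 − €50000) × 2.4% × 190/365 = €6658.8493
July 10 – December 31, 2022: 175 days, exemption €192000 → (€583000 − €192000) × 2.4% × 175/365 = €4499.1781
Total = €11158.0274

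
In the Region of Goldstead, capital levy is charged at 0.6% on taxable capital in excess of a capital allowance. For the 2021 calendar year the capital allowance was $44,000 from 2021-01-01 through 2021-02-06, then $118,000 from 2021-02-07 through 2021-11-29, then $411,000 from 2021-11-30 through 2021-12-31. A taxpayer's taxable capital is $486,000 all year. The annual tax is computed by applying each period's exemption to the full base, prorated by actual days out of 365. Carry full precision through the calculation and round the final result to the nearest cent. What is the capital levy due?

$2,098.88

2021-01-01 to 2021-02-06: 37 days, exemption $44,000 → ($486,000 − $44,000) × 0.6% × 37/365 = $268.8329
2021-02-07 to 2021-11-29: 296 days, exemption $118,000 → ($486,000 − $118,000) × 0.6% × 296/365 = $1,790.5973
2021-11-30 to 2021-12-31: 32 days, exemption $411,000 → ($486,000 − $411,000) × 0.6% × 32/365 = $39.4521
Total = $2,098.8822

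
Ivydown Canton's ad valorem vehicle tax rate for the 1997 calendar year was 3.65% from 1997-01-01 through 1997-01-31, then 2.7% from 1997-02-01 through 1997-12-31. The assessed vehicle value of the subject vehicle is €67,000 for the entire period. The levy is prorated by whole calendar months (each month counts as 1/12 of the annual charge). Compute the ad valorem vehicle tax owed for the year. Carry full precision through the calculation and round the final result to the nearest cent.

1997-01-01 to 1997-01-31: 1 month at 3.65% → €67,000 × 3.65% × 1/12 = €203.7917
1997-02-01 to 1997-12-31: 11 months at 2.7% → €67,000 × 2.7% × 11/12 = €1,658.2500
Total = €1,862.0417

€1,862.04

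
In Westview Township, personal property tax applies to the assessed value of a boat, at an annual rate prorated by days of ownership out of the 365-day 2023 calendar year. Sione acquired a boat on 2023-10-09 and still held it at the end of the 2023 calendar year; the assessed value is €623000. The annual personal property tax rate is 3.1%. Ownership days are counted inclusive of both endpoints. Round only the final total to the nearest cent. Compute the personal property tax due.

Days held (2023-10-09 to 2023-12-31): 84 out of 365
Tax = €623000 × 3.1% × 84/365 = €4444.6356

€4444.64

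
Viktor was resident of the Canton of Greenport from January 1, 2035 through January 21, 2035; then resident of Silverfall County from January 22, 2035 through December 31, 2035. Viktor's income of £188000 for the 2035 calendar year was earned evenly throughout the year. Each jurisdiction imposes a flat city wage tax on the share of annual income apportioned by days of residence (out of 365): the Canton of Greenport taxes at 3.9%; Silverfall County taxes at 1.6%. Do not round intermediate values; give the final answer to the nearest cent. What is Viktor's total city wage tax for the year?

£3256.78

The Canton of Greenport, January 1 – January 21, 2035: 21 days → £188000 × 3.9% × 21/365 = £421.8411
Silverfall County, January 22 – December 31, 2035: 344 days → £188000 × 1.6% × 344/365 = £2834.9370
Total = £3256.7781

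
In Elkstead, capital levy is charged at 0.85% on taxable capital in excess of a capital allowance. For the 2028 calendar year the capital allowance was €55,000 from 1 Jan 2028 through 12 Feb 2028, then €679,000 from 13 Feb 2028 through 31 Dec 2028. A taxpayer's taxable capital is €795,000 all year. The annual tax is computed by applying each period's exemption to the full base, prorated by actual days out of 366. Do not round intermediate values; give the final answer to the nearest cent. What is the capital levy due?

€1,609.15

1 Jan – 12 Feb 2028: 43 days, exemption €55,000 → (€795,000 − €55,000) × 0.85% × 43/366 = €738.9891
13 Feb – 31 Dec 2028: 323 days, exemption €679,000 → (€795,000 − €679,000) × 0.85% × 323/366 = €870.1585
Total = €1,609.1475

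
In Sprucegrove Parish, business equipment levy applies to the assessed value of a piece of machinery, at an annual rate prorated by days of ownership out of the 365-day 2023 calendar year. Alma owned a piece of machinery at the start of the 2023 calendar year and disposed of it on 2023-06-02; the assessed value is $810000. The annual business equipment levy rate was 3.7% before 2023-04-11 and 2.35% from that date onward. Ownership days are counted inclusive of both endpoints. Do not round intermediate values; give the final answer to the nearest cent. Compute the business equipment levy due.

2023-01-01 to 2023-04-10: 100 days at 3.7% → $810000 × 3.7% × 100/365 = $8210.9589
2023-04-11 to 2023-06-02: 53 days at 2.35% → $810000 × 2.35% × 53/365 = $2763.9863
Total = $10974.9452

$10974.95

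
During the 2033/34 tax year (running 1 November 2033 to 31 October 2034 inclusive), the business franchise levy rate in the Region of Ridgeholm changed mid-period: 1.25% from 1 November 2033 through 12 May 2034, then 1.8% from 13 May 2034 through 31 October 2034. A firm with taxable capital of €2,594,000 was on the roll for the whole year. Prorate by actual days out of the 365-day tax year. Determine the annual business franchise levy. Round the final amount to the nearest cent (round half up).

€39,148.08

1 November 2033 – 12 May 2034: 193 days at 1.25% → €2,594,000 × 1.25% × 193/365 = €17,145.2740
13 May – 31 October 2034: 172 days at 1.8% → €2,594,000 × 1.8% × 172/365 = €22,002.8055
Total = €39,148.0795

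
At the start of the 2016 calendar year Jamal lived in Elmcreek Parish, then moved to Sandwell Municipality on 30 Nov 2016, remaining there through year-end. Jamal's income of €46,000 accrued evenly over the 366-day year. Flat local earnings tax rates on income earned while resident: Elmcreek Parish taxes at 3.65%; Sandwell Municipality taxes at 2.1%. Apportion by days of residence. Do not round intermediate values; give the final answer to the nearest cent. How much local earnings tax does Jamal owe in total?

Elmcreek Parish, 1 Jan – 29 Nov 2016: 334 days → €46,000 × 3.65% × 334/366 = €1,532.2022
Sandwell Municipality, 30 Nov – 31 Dec 2016: 32 days → €46,000 × 2.1% × 32/366 = €84.4590
Total = €1,616.6612

€1,616.66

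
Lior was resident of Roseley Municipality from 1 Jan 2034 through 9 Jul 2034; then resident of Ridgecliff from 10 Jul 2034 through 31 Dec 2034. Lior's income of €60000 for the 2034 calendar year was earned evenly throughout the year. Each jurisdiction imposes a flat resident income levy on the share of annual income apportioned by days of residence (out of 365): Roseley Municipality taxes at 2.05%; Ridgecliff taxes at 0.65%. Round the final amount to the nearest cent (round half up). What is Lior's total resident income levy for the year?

Roseley Municipality, 1 Jan – 9 Jul 2034: 190 days → €60000 × 2.05% × 190/365 = €640.2740
Ridgecliff, 10 Jul – 31 Dec 2034: 175 days → €60000 × 0.65% × 175/365 = €186.9863
Total = €827.2603

€827.26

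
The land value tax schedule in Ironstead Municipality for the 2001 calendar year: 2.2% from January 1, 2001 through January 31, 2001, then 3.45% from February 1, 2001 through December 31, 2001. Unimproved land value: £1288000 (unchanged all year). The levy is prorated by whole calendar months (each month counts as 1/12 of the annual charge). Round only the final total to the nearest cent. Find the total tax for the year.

£43094.33

January 1 – January 31, 2001: 1 month at 2.2% → £1288000 × 2.2% × 1/12 = £2361.3333
February 1 – December 31, 2001: 11 months at 3.45% → £1288000 × 3.45% × 11/12 = £40733.0000
Total = £43094.3333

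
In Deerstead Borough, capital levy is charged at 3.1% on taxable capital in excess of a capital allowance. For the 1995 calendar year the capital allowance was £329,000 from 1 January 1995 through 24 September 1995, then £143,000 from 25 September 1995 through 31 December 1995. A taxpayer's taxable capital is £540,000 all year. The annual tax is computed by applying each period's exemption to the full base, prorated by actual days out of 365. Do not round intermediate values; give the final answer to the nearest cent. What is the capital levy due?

1 January – 24 September 1995: 267 days, exemption £329,000 → (£540,000 − £329,000) × 3.1% × 267/365 = £4,784.7863
25 September – 31 December 1995: 98 days, exemption £143,000 → (£540,000 − £143,000) × 3.1% × 98/365 = £3,304.3452
Total = £8,089.1315

£8,089.13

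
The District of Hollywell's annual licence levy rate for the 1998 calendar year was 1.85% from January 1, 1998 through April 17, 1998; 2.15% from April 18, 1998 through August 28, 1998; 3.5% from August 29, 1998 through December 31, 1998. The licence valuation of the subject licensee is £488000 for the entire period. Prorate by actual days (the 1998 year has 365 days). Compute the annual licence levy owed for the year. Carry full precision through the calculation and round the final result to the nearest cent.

January 1 – April 17, 1998: 107 days at 1.85% → £488000 × 1.85% × 107/365 = £2646.5644
April 18 – August 28, 1998: 133 days at 2.15% → £488000 × 2.15% × 133/365 = £3823.1123
August 29 – December 31, 1998: 125 days at 3.5% → £488000 × 3.5% × 125/365 = £5849.3151
Total = £12318.9918

£12318.99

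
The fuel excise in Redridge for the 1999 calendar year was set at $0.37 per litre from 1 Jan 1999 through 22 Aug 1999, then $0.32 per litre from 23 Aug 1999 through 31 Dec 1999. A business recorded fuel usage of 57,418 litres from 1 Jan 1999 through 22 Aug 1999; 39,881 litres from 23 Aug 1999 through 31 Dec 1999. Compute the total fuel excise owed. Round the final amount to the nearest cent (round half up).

$34,006.58

1 Jan – 22 Aug 1999: 57,418 litres at $0.37/litre → $21,244.66
23 Aug – 31 Dec 1999: 39,881 litres at $0.32/litre → $12,761.92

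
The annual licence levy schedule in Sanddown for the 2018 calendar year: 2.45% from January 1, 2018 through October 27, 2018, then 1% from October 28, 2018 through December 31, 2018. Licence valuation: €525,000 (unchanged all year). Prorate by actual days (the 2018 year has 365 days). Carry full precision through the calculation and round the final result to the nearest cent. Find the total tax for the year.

€11,506.85

January 1 – October 27, 2018: 300 days at 2.45% → €525,000 × 2.45% × 300/365 = €10,571.9178
October 28 – December 31, 2018: 65 days at 1% → €525,000 × 1% × 65/365 = €934.9315
Total = €11,506.8493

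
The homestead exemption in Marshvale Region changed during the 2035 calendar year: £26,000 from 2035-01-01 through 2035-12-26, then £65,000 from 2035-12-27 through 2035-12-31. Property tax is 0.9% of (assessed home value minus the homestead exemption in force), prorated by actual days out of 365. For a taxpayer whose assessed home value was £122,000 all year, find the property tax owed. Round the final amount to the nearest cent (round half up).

2035-01-01 to 2035-12-26: 360 days, exemption £26,000 → (£122,000 − £26,000) × 0.9% × 360/365 = £852.1644
2035-12-27 to 2035-12-31: 5 days, exemption £65,000 → (£122,000 − £65,000) × 0.9% × 5/365 = £7.0274
Total = £859.1918

£859.19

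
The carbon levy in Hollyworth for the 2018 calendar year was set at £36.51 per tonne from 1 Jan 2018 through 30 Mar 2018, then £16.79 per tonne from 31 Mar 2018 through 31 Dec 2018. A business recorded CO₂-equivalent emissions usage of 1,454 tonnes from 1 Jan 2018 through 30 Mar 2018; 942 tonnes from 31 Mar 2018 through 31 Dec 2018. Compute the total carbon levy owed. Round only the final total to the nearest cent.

1 Jan – 30 Mar 2018: 1,454 tonnes at £36.51/tonne → £53,085.54
31 Mar – 31 Dec 2018: 942 tonnes at £16.79/tonne → £15,816.18

£68,901.72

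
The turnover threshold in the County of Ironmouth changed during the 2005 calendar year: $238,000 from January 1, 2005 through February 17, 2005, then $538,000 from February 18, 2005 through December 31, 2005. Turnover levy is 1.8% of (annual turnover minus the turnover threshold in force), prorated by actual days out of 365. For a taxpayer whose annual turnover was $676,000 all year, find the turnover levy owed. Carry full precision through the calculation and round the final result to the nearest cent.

January 1 – February 17, 2005: 48 days, exemption $238,000 → ($676,000 − $238,000) × 1.8% × 48/365 = $1,036.8000
February 18 – December 31, 2005: 317 days, exemption $538,000 → ($676,000 − $538,000) × 1.8% × 317/365 = $2,157.3370
Total = $3,194.1370

$3,194.14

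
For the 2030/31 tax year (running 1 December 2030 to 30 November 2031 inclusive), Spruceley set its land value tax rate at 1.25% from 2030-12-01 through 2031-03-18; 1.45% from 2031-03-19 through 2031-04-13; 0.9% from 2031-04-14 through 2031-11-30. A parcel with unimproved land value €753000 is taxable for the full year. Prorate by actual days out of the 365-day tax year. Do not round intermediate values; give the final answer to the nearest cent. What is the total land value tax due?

€7851.83

2030-12-01 to 2031-03-18: 108 days at 1.25% → €753000 × 1.25% × 108/365 = €2785.0685
2031-03-19 to 2031-04-13: 26 days at 1.45% → €753000 × 1.45% × 26/365 = €777.7562
2031-04-14 to 2031-11-30: 231 days at 0.9% → €753000 × 0.9% × 231/365 = €4289.0055
Total = €7851.8301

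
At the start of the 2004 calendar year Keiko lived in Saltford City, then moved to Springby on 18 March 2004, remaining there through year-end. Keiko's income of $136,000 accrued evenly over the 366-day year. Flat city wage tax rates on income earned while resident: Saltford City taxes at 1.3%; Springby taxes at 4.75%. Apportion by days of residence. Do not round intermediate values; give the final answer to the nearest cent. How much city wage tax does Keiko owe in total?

Saltford City, 1 January – 17 March 2004: 77 days → $136,000 × 1.3% × 77/366 = $371.9563
Springby, 18 March – 31 December 2004: 289 days → $136,000 × 4.75% × 289/366 = $5,100.9290
Total = $5,472.8852

$5,472.89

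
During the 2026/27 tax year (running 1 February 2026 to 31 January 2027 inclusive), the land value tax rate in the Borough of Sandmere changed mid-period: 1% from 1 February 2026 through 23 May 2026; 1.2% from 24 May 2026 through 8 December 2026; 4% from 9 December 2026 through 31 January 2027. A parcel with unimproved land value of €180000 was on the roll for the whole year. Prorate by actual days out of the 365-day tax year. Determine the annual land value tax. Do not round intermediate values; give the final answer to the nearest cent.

€2795.18

1 February – 23 May 2026: 112 days at 1% → €180000 × 1% × 112/365 = €552.3288
24 May – 8 December 2026: 199 days at 1.2% → €180000 × 1.2% × 199/365 = €1177.6438
9 December 2026 – 31 January 2027: 54 days at 4% → €180000 × 4% × 54/365 = €1065.2055
Total = €2795.1781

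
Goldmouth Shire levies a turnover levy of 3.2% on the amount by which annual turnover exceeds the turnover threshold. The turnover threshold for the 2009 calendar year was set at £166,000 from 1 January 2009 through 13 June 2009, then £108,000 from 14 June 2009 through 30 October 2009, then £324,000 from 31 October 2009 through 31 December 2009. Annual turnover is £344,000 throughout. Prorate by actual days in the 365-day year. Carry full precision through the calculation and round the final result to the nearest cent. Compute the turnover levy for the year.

£5,543.98

1 January – 13 June 2009: 164 days, exemption £166,000 → (£344,000 − £166,000) × 3.2% × 164/365 = £2,559.2986
14 June – 30 October 2009: 139 days, exemption £108,000 → (£344,000 − £108,000) × 3.2% × 139/365 = £2,875.9671
31 October – 31 December 2009: 62 days, exemption £324,000 → (£344,000 − £324,000) × 3.2% × 62/365 = £108.7123
Total = £5,543.9781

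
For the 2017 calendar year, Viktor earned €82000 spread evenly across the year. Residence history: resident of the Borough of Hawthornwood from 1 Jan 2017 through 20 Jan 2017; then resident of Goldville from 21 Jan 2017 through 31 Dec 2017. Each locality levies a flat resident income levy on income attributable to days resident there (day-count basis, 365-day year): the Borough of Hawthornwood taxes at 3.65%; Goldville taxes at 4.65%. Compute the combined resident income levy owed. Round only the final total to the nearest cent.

The Borough of Hawthornwood, 1 Jan – 20 Jan 2017: 20 days → €82000 × 3.65% × 20/365 = €164.0000
Goldville, 21 Jan – 31 Dec 2017: 345 days → €82000 × 4.65% × 345/365 = €3604.0685
Total = €3768.0685

€3768.07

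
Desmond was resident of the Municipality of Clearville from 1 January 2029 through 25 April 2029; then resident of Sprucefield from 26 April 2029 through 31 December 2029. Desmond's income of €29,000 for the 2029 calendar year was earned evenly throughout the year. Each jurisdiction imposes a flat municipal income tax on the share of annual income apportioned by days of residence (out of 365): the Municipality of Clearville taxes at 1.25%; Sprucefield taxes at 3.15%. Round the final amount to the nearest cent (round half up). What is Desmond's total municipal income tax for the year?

€739.90

The Municipality of Clearville, 1 January – 25 April 2029: 115 days → €29,000 × 1.25% × 115/365 = €114.2123
Sprucefield, 26 April – 31 December 2029: 250 days → €29,000 × 3.15% × 250/365 = €625.6849
Total = €739.8973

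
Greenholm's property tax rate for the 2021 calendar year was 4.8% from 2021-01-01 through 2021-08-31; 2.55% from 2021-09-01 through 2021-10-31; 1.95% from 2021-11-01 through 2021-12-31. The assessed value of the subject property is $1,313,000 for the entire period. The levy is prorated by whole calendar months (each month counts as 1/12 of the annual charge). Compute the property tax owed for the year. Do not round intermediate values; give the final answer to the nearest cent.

2021-01-01 to 2021-08-31: 8 months at 4.8% → $1,313,000 × 4.8% × 8/12 = $42,016.0000
2021-09-01 to 2021-10-31: 2 months at 2.55% → $1,313,000 × 2.55% × 2/12 = $5,580.2500
2021-11-01 to 2021-12-31: 2 months at 1.95% → $1,313,000 × 1.95% × 2/12 = $4,267.2500
Total = $51,863.5000

$51,863.50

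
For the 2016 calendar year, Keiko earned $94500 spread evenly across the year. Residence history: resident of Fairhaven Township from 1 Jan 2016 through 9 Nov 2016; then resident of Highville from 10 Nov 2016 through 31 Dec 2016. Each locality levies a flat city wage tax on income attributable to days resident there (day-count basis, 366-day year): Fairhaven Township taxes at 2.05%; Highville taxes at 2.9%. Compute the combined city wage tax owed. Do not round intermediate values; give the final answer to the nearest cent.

Fairhaven Township, 1 Jan – 9 Nov 2016: 314 days → $94500 × 2.05% × 314/366 = $1662.0123
Highville, 10 Nov – 31 Dec 2016: 52 days → $94500 × 2.9% × 52/366 = $389.3607
Total = $2051.3730

$2051.37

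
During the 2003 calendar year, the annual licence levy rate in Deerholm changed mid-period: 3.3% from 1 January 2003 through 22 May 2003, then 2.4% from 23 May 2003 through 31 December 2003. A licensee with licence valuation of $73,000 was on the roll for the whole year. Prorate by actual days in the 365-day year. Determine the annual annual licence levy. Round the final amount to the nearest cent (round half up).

$2,007.60

1 January – 22 May 2003: 142 days at 3.3% → $73,000 × 3.3% × 142/365 = $937.2000
23 May – 31 December 2003: 223 days at 2.4% → $73,000 × 2.4% × 223/365 = $1,070.4000
Total = $2,007.6000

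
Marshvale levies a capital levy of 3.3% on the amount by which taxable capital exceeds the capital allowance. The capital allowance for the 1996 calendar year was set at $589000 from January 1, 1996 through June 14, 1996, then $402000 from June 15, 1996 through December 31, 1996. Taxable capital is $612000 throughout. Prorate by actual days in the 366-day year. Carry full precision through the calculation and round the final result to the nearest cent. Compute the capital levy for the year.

January 1 – June 14, 1996: 166 days, exemption $589000 → ($612000 − $589000) × 3.3% × 166/366 = $344.2459
June 15 – December 31, 1996: 200 days, exemption $402000 → ($612000 − $402000) × 3.3% × 200/366 = $3786.8852
Total = $4131.1311

$4131.13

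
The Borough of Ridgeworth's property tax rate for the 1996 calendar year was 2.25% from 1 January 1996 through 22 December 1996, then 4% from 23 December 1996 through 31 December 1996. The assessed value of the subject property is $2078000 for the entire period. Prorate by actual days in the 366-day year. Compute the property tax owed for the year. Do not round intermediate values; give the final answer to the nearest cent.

1 January – 22 December 1996: 357 days at 2.25% → $2078000 × 2.25% × 357/366 = $45605.2869
23 December – 31 December 1996: 9 days at 4% → $2078000 × 4% × 9/366 = $2043.9344
Total = $47649.2213

$47649.22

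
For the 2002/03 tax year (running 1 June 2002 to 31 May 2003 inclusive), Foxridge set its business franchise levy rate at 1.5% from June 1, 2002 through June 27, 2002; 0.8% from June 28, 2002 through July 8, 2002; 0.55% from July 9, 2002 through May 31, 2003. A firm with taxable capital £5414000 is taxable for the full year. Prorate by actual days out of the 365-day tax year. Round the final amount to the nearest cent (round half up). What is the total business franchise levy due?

£33989.54

June 1 – June 27, 2002: 27 days at 1.5% → £5414000 × 1.5% × 27/365 = £6007.3151
June 28 – July 8, 2002: 11 days at 0.8% → £5414000 × 0.8% × 11/365 = £1305.2932
July 9, 2002 – May 31, 2003: 327 days at 0.55% → £5414000 × 0.55% × 327/365 = £26676.9288
Total = £33989.5370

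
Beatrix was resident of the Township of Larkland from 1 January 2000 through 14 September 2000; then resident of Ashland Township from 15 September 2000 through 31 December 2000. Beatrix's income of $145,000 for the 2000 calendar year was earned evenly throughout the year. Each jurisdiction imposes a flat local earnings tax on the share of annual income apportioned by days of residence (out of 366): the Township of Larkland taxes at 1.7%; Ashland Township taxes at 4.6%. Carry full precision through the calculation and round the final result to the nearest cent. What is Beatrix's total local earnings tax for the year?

The Township of Larkland, 1 January – 14 September 2000: 258 days → $145,000 × 1.7% × 258/366 = $1,737.6230
Ashland Township, 15 September – 31 December 2000: 108 days → $145,000 × 4.6% × 108/366 = $1,968.1967
Total = $3,705.8197

$3,705.82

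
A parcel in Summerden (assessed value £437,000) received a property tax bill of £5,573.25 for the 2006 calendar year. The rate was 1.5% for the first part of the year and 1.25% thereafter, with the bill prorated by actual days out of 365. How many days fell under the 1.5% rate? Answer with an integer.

Let d = days at the first rate; then 365 − d days at the second rate.
£437,000 × [1.5%·d + 1.25%·(365−d)] / 365 = £5,573.25
Solving gives d = 37, so the new rate took effect on 7 Feb 2006.

37 days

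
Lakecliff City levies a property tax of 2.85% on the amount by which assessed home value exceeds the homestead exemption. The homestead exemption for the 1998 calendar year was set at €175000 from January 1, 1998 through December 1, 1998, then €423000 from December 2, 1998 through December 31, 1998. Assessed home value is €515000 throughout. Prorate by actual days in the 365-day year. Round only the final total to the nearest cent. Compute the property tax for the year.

€9109.07

January 1 – December 1, 1998: 335 days, exemption €175000 → (€515000 − €175000) × 2.85% × 335/365 = €8893.5616
December 2 – December 31, 1998: 30 days, exemption €423000 → (€515000 − €423000) × 2.85% × 30/365 = €215.5068
Total = €9109.0685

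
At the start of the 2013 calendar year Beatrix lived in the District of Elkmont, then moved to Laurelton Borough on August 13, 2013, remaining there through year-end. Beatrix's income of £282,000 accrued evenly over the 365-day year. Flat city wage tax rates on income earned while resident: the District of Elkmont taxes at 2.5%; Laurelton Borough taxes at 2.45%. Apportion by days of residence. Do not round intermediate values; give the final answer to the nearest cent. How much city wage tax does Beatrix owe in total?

£6,995.53

The District of Elkmont, January 1 – August 12, 2013: 224 days → £282,000 × 2.5% × 224/365 = £4,326.5753
Laurelton Borough, August 13 – December 31, 2013: 141 days → £282,000 × 2.45% × 141/365 = £2,668.9562
Total = £6,995.5315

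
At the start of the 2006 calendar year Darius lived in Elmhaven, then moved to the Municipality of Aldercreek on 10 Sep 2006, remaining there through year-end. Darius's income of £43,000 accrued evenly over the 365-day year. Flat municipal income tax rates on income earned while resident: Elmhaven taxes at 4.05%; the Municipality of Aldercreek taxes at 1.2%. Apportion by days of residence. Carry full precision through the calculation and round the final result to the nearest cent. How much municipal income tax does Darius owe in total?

£1,362.10

Elmhaven, 1 Jan – 9 Sep 2006: 252 days → £43,000 × 4.05% × 252/365 = £1,202.3507
The Municipality of Aldercreek, 10 Sep – 31 Dec 2006: 113 days → £43,000 × 1.2% × 113/365 = £159.7479
Total = £1,362.0986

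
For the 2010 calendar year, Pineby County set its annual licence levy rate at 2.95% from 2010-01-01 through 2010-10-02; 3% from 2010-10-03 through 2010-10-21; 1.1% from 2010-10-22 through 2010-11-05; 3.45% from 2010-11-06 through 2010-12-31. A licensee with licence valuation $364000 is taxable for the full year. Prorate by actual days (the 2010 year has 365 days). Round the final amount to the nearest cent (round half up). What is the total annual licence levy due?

2010-01-01 to 2010-10-02: 275 days at 2.95% → $364000 × 2.95% × 275/365 = $8090.2740
2010-10-03 to 2010-10-21: 19 days at 3% → $364000 × 3% × 19/365 = $568.4384
2010-10-22 to 2010-11-05: 15 days at 1.1% → $364000 × 1.1% × 15/365 = $164.5479
2010-11-06 to 2010-12-31: 56 days at 3.45% → $364000 × 3.45% × 56/365 = $1926.7068
Total = $10749.9671

$10749.97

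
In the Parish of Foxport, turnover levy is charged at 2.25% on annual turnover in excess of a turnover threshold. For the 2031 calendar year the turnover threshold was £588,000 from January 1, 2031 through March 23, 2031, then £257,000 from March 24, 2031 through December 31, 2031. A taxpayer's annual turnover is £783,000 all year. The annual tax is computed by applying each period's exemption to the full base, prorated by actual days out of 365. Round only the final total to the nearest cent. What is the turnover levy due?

£10,161.86

January 1 – March 23, 2031: 82 days, exemption £588,000 → (£783,000 − £588,000) × 2.25% × 82/365 = £985.6849
March 24 – December 31, 2031: 283 days, exemption £257,000 → (£783,000 − £257,000) × 2.25% × 283/365 = £9,176.1781
Total = £10,161.8630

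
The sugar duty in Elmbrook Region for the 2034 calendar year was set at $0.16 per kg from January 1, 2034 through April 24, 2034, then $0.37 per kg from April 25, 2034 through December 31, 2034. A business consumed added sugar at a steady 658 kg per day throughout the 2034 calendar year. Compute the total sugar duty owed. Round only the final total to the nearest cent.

January 1 – April 24, 2034: 114 days × 658 kg/day = 75,012 kg at $0.16/kg → $12,001.92
April 25 – December 31, 2034: 251 days × 658 kg/day = 165,158 kg at $0.37/kg → $61,108.46

$73,110.38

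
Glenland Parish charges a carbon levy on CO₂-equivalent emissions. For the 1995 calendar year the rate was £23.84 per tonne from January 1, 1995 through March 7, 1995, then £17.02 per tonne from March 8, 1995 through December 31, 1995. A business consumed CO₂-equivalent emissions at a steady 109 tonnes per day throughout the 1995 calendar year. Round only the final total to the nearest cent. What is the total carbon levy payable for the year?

January 1 – March 7, 1995: 66 days × 109 tonnes/day = 7,194 tonnes at £23.84/tonne → £171,504.96
March 8 – December 31, 1995: 299 days × 109 tonnes/day = 32,591 tonnes at £17.02/tonne → £554,698.82

£726,203.78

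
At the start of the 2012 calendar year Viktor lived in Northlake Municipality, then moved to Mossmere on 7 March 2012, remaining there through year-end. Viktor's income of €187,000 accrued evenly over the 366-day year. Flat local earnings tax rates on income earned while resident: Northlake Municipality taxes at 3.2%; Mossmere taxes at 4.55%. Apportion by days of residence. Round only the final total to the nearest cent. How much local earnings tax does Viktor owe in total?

Northlake Municipality, 1 January – 6 March 2012: 66 days → €187,000 × 3.2% × 66/366 = €1,079.0820
Mossmere, 7 March – 31 December 2012: 300 days → €187,000 × 4.55% × 300/366 = €6,974.1803
Total = €8,053.2623

€8,053.26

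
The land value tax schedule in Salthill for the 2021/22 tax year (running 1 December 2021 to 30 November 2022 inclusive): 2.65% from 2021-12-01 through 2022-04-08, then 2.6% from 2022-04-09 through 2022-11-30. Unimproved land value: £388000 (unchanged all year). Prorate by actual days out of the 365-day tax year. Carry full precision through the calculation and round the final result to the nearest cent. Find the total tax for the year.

£10156.56

2021-12-01 to 2022-04-08: 129 days at 2.65% → £388000 × 2.65% × 129/365 = £3633.9123
2022-04-09 to 2022-11-30: 236 days at 2.6% → £388000 × 2.6% × 236/365 = £6522.6521
Total = £10156.5644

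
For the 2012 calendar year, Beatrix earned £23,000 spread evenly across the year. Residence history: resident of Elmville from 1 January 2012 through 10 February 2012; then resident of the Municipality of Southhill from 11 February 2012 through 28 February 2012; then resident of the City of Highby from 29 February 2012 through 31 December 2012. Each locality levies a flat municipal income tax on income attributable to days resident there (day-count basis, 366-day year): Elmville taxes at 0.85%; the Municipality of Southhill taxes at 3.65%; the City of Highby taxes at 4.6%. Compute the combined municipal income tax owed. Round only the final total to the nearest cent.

£950.64

Elmville, 1 January – 10 February 2012: 41 days → £23,000 × 0.85% × 41/366 = £21.9003
The Municipality of Southhill, 11 February – 28 February 2012: 18 days → £23,000 × 3.65% × 18/366 = £41.2869
The City of Highby, 29 February – 31 December 2012: 307 days → £23,000 × 4.6% × 307/366 = £887.4481
Total = £950.6352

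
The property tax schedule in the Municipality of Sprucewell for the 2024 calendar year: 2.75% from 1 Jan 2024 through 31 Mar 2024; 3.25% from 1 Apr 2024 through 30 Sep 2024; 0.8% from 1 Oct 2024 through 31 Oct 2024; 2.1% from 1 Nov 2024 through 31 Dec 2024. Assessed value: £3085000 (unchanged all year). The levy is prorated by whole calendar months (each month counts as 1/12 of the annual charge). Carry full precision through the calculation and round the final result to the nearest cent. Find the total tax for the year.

1 Jan – 31 Mar 2024: 3 months at 2.75% → £3085000 × 2.75% × 3/12 = £21209.3750
1 Apr – 30 Sep 2024: 6 months at 3.25% → £3085000 × 3.25% × 6/12 = £50131.2500
1 Oct – 31 Oct 2024: 1 month at 0.8% → £3085000 × 0.8% × 1/12 = £2056.6667
1 Nov – 31 Dec 2024: 2 months at 2.1% → £3085000 × 2.1% × 2/12 = £10797.5000
Total = £84194.7917

£84194.79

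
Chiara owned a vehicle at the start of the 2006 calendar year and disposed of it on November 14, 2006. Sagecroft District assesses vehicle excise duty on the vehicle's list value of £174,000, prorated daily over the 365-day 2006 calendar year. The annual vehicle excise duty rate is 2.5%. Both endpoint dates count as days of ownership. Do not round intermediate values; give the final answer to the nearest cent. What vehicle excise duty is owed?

Days held (January 1 – November 14, 2006): 318 out of 365
Tax = £174,000 × 2.5% × 318/365 = £3,789.8630

£3,789.86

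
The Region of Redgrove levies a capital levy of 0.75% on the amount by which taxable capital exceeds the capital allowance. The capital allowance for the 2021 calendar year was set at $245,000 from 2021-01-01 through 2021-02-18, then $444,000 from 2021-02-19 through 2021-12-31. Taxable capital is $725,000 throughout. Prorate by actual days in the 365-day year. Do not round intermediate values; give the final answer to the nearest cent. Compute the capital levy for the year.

$2,307.86

2021-01-01 to 2021-02-18: 49 days, exemption $245,000 → ($725,000 − $245,000) × 0.75% × 49/365 = $483.2877
2021-02-19 to 2021-12-31: 316 days, exemption $444,000 → ($725,000 − $444,000) × 0.75% × 316/365 = $1,824.5753
Total = $2,307.8630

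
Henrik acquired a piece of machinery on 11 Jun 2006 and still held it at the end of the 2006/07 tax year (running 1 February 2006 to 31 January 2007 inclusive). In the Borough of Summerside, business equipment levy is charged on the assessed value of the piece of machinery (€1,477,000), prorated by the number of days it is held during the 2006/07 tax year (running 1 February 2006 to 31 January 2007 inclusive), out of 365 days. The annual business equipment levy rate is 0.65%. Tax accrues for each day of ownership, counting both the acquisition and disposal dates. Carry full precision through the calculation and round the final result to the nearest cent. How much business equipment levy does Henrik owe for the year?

Days held (11 Jun 2006 – 31 Jan 2007): 235 out of 365
Tax = €1,477,000 × 0.65% × 235/365 = €6,181.1438

€6,181.14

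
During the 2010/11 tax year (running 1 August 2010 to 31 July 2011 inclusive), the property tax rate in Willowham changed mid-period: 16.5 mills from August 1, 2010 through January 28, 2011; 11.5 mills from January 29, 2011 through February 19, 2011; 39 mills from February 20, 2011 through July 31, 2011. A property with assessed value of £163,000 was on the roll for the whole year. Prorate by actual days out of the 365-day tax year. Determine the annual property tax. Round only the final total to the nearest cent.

August 1, 2010 – January 28, 2011: 181 days at 16.5 mills → £163,000 × 1.65% × 181/365 = £1,333.6973
January 29 – February 19, 2011: 22 days at 11.5 mills → £163,000 × 1.15% × 22/365 = £112.9836
February 20 – July 31, 2011: 162 days at 39 mills → £163,000 × 3.9% × 162/365 = £2,821.4630
Total = £4,268.1438

£4,268.14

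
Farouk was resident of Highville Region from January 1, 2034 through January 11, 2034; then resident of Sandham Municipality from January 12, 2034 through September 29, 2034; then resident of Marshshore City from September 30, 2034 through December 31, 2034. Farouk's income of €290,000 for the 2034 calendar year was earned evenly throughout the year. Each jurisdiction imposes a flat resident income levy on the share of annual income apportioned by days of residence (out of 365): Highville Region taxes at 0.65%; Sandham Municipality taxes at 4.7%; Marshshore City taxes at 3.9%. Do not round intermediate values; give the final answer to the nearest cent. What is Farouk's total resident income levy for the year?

€12,684.92

Highville Region, January 1 – January 11, 2034: 11 days → €290,000 × 0.65% × 11/365 = €56.8082
Sandham Municipality, January 12 – September 29, 2034: 261 days → €290,000 × 4.7% × 261/365 = €9,746.3836
Marshshore City, September 30 – December 31, 2034: 93 days → €290,000 × 3.9% × 93/365 = €2,881.7260
Total = €12,684.9178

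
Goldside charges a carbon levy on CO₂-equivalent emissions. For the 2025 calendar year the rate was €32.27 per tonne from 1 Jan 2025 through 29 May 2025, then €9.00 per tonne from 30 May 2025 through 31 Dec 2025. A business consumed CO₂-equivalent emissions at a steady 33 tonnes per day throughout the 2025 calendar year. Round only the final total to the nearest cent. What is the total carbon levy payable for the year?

€222,823.59

1 Jan – 29 May 2025: 149 days × 33 tonnes/day = 4,917 tonnes at €32.27/tonne → €158,671.59
30 May – 31 Dec 2025: 216 days × 33 tonnes/day = 7,128 tonnes at €9.00/tonne → €64,152.00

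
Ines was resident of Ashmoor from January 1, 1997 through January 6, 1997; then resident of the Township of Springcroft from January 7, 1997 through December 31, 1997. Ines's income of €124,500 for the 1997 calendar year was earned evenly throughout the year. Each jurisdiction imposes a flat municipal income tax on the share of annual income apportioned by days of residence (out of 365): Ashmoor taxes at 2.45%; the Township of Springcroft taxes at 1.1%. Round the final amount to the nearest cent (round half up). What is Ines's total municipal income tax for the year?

€1,397.13

Ashmoor, January 1 – January 6, 1997: 6 days → €124,500 × 2.45% × 6/365 = €50.1411
The Township of Springcroft, January 7 – December 31, 1997: 359 days → €124,500 × 1.1% × 359/365 = €1,346.9877
Total = €1,397.1288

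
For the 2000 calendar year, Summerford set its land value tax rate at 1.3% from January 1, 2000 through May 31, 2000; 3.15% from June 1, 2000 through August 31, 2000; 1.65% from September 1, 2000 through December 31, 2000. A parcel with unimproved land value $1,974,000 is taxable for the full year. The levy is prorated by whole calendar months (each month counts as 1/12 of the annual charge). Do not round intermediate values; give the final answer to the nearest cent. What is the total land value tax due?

January 1 – May 31, 2000: 5 months at 1.3% → $1,974,000 × 1.3% × 5/12 = $10,692.5000
June 1 – August 31, 2000: 3 months at 3.15% → $1,974,000 × 3.15% × 3/12 = $15,545.2500
September 1 – December 31, 2000: 4 months at 1.65% → $1,974,000 × 1.65% × 4/12 = $10,857.0000
Total = $37,094.7500

$37,094.75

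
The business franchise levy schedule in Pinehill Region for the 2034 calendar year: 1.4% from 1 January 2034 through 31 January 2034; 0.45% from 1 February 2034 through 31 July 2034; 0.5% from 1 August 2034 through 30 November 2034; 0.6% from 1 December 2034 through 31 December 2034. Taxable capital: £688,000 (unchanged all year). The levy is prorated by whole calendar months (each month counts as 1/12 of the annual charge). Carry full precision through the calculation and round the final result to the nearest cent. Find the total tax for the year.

£3,841.33

1 January – 31 January 2034: 1 month at 1.4% → £688,000 × 1.4% × 1/12 = £802.6667
1 February – 31 July 2034: 6 months at 0.45% → £688,000 × 0.45% × 6/12 = £1,548.0000
1 August – 30 November 2034: 4 months at 0.5% → £688,000 × 0.5% × 4/12 = £1,146.6667
1 December – 31 December 2034: 1 month at 0.6% → £688,000 × 0.6% × 1/12 = £344.0000
Total = £3,841.3333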